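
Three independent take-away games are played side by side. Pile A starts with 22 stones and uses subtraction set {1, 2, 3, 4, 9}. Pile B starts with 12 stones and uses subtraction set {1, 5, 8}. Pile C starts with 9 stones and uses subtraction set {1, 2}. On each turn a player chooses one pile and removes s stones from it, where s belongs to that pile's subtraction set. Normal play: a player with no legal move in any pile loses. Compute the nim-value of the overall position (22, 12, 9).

0

Pile A, S = {1, 2, 3, 4, 9}:
n :  0  1  2  3  4  5  6  7  8  9 10 11 12 13 14 15 16 17 18 19 20 21 22
G :  0  1  2  3  4  0  1  2  3  4  0  1  2  3  4  0  1  2  3  4  0  1  2
G_A(22) = 2.
Pile B, S = {1, 5, 8}:
G(0) = 0
G(1) = mex{0} = 1
G(2) = mex{1} = 0
G(3) = mex{0} = 1
G(4) = mex{1} = 0
G(5) = mex{0,0} = 1
G(6) = mex{1,1} = 0
G(7) = mex{0,0} = 1
G(8) = mex{1,1,0} = 2
G(9) = mex{2,0,1} = 3
G(10) = mex{3,1,0} = 2
G(11) = mex{2,0,1} = 3
G(12) = mex{3,1,0} = 2
G_B(12) = 2.
Pile C, S = {1, 2}:
n : 0 1 2 3 4 5 6 7 8 9
G : 0 1 2 0 1 2 0 1 2 0
G_C(9) = 0.
Combined Grundy value = 2 ⊕ 2 ⊕ 0 = 0.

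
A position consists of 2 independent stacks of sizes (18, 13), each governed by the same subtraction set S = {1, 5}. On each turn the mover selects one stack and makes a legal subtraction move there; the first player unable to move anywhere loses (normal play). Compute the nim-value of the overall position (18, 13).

All stacks use S = {1, 5}:
G(0) = 0
G(1) = mex{0} = 1
G(2) = mex{1} = 0
G(3) = mex{0} = 1
G(4) = mex{1} = 0
G(5) = mex{0,0} = 1
G(6) = mex{1,1} = 0
G(7) = mex{0,0} = 1
G(8) = mex{1,1} = 0
G(9) = mex{0,0} = 1
G(10) = mex{1,1} = 0
G(11) = mex{0,0} = 1
G(12) = mex{1,1} = 0
G(13) = mex{0,0} = 1
G(14) = mex{1,1} = 0
G(15) = mex{0,0} = 1
G(16) = mex{1,1} = 0
G(17) = mex{0,0} = 1
G(18) = mex{1,1} = 0
Stack A: G(18) = 0.
Stack B: G(13) = 1.
Combined Grundy value = 0 ⊕ 1 = 1.

1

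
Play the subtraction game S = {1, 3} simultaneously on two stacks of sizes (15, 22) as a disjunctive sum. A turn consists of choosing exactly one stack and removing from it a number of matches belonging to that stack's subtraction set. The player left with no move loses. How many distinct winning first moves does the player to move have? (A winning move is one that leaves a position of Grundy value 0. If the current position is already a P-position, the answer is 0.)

4

All stacks use S = {1, 3}:
G(0) = 0
G(1) = mex{0} = 1
G(2) = mex{1} = 0
G(3) = mex{0,0} = 1
G(4) = mex{1,1} = 0
G(5) = mex{0,0} = 1
G(6) = mex{1,1} = 0
G(7) = mex{0,0} = 1
G(8) = mex{1,1} = 0
G(9) = mex{0,0} = 1
G(10) = mex{1,1} = 0
G(11) = mex{0,0} = 1
G(12) = mex{1,1} = 0
G(13) = mex{0,0} = 1
G(14) = mex{1,1} = 0
G(15) = mex{0,0} = 1
G(16) = mex{1,1} = 0
G(17) = mex{0,0} = 1
G(18) = mex{1,1} = 0
G(19) = mex{0,0} = 1
G(20) = mex{1,1} = 0
G(21) = mex{0,0} = 1
G(22) = mex{1,1} = 0
Stack A: G(15) = 1.
Stack B: G(22) = 0.
Combined Grundy value = 1 ⊕ 0 = 1.
A winning move leaves total XOR = 0, i.e. changes one component's Grundy value g to g ⊕ X where X is the current total.
Stack A: need g' = 1⊕1 = 0. Options: 15−1→G=0, 15−3→G=0. Hits: 2.
Stack B: need g' = 0⊕1 = 1. Options: 22−1→G=1, 22−3→G=1. Hits: 2.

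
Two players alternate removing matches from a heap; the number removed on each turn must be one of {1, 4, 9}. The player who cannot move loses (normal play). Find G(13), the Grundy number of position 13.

1

n :  0  1  2  3  4  5  6  7  8  9 10 11 12 13
G :  0  1  0  1  2  0  1  0  1  2  0  1  0  1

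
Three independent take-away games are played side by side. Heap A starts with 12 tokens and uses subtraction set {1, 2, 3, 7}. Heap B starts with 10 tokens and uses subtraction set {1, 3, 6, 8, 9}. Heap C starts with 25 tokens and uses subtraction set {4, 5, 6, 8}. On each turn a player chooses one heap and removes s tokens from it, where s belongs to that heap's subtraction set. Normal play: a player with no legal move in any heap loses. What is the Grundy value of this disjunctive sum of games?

Heap A, S = {1, 2, 3, 7}:
G(0) = 0
G(1) = mex{0} = 1
G(2) = mex{1,0} = 2
G(3) = mex{2,1,0} = 3
G(4) = mex{3,2,1} = 0
G(5) = mex{0,3,2} = 1
G(6) = mex{1,0,3} = 2
G(7) = mex{2,1,0,0} = 3
G(8) = mex{3,2,1,1} = 0
G(9) = mex{0,3,2,2} = 1
G(10) = mex{1,0,3,3} = 2
G(11) = mex{2,1,0,0} = 3
G(12) = mex{3,2,1,1} = 0
G_A(12) = 0.
Heap B, S = {1, 3, 6, 8, 9}:
G(0) = 0
G(1) = mex{0} = 1
G(2) = mex{1} = 0
G(3) = mex{0,0} = 1
G(4) = mex{1,1} = 0
G(5) = mex{0,0} = 1
G(6) = mex{1,1,0} = 2
G(7) = mex{2,0,1} = 3
G(8) = mex{3,1,0,0} = 2
G(9) = mex{2,2,1,1,0} = 3
G(10) = mex{3,3,0,0,1} = 2
G_B(10) = 2.
Heap C, S = {4, 5, 6, 8}:
n :  0  1  2  3  4  5  6  7  8  9 10 11 12 13 14 15 16 17 18 19 20 21 22 23 24 25
G :  0  0  0  0  1  1  1  1  2  2  2  2  0  0  0  0  1  1  1  1  2  2  2  2  0  0
G_C(25) = 0.
Combined Grundy value = 0 ⊕ 2 ⊕ 0 = 2.

2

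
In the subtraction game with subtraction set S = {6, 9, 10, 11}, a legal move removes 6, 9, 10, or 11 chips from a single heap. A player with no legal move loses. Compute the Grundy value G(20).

n :  0  1  2  3  4  5  6  7  8  9 10 11 12 13 14 15 16 17 18 19 20
G :  0  0  0  0  0  0  1  1  1  1  1  1  2  2  2  2  2  0  0  0  0

0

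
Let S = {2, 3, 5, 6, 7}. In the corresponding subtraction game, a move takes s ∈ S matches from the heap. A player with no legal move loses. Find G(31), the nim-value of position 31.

2

n :  0  1  2  3  4  5  6  7  8  9 10 11 12 13 14 15 16 17 18 19 20 21 22 23 24 25 26 27 28 29 30 31
G :  0  0  1  1  2  2  3  3  4  0  0  1  1  2  2  3  3  4  0  0  1  1  2  2  3  3  4  0  0  1  1  2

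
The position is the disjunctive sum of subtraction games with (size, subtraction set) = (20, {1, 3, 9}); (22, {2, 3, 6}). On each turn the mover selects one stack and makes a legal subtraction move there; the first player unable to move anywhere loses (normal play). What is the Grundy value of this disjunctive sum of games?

Stack A, S = {1, 3, 9}:
n :  0  1  2  3  4  5  6  7  8  9 10 11 12 13 14 15 16 17 18 19 20
G :  0  1  0  1  0  1  0  1  0  1  0  1  0  1  0  1  0  1  0  1  0
G_A(20) = 0.
Stack B, S = {2, 3, 6}:
G(0) = 0
G(1) = mex{} = 0
G(2) = mex{0} = 1
G(3) = mex{0,0} = 1
G(4) = mex{1,0} = 2
G(5) = mex{1,1} = 0
G(6) = mex{2,1,0} = 3
G(7) = mex{0,2,0} = 1
G(8) = mex{3,0,1} = 2
G(9) = mex{1,3,1} = 0
G(10) = mex{2,1,2} = 0
G(11) = mex{0,2,0} = 1
G(12) = mex{0,0,3} = 1
G(13) = mex{1,0,1} = 2
G(14) = mex{1,1,2} = 0
G(15) = mex{2,1,0} = 3
G(16) = mex{0,2,0} = 1
G(17) = mex{3,0,1} = 2
G(18) = mex{1,3,1} = 0
G(19) = mex{2,1,2} = 0
G(20) = mex{0,2,0} = 1
G(21) = mex{0,0,3} = 1
G(22) = mex{1,0,1} = 2
G_B(22) = 2.
Combined Grundy value = 0 ⊕ 2 = 2.

2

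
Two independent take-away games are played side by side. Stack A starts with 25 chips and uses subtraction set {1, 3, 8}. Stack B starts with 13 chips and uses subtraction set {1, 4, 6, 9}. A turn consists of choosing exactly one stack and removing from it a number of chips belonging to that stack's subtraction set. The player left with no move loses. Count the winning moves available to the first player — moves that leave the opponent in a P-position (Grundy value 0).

Stack A, S = {1, 3, 8}:
G(0) = 0
G(1) = mex{0} = 1
G(2) = mex{1} = 0
G(3) = mex{0,0} = 1
G(4) = mex{1,1} = 0
G(5) = mex{0,0} = 1
G(6) = mex{1,1} = 0
G(7) = mex{0,0} = 1
G(8) = mex{1,1,0} = 2
G(9) = mex{2,0,1} = 3
G(10) = mex{3,1,0} = 2
G(11) = mex{2,2,1} = 0
G(12) = mex{0,3,0} = 1
G(13) = mex{1,2,1} = 0
G(14) = mex{0,0,0} = 1
G(15) = mex{1,1,1} = 0
G(16) = mex{0,0,2} = 1
G(17) = mex{1,1,3} = 0
G(18) = mex{0,0,2} = 1
G(19) = mex{1,1,0} = 2
G(20) = mex{2,0,1} = 3
G(21) = mex{3,1,0} = 2
G(22) = mex{2,2,1} = 0
G(23) = mex{0,3,0} = 1
G(24) = mex{1,2,1} = 0
G(25) = mex{0,0,0} = 1
G_A(25) = 1.
Stack B, S = {1, 4, 6, 9}:
G(0) = 0
G(1) = mex{0} = 1
G(2) = mex{1} = 0
G(3) = mex{0} = 1
G(4) = mex{1,0} = 2
G(5) = mex{2,1} = 0
G(6) = mex{0,0,0} = 1
G(7) = mex{1,1,1} = 0
G(8) = mex{0,2,0} = 1
G(9) = mex{1,0,1,0} = 2
G(10) = mex{2,1,2,1} = 0
G(11) = mex{0,0,0,0} = 1
G(12) = mex{1,1,1,1} = 0
G(13) = mex{0,2,0,2} = 1
G_B(13) = 1.
Combined Grundy value = 1 ⊕ 1 = 0.
A winning move leaves total XOR = 0, i.e. changes one component's Grundy value g to g ⊕ X where X is the current total.
Stack A: target g' = 1⊕0 = 1, but every legal move changes the Grundy value (mex property), so 0 moves.
Stack B: target g' = 1⊕0 = 1, but every legal move changes the Grundy value (mex property), so 0 moves.

0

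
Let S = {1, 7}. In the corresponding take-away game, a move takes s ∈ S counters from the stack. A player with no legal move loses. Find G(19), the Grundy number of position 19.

1

G(0) = 0
G(1) = mex{0} = 1
G(2) = mex{1} = 0
G(3) = mex{0} = 1
G(4) = mex{1} = 0
G(5) = mex{0} = 1
G(6) = mex{1} = 0
G(7) = mex{0,0} = 1
G(8) = mex{1,1} = 0
G(9) = mex{0,0} = 1
G(10) = mex{1,1} = 0
G(11) = mex{0,0} = 1
G(12) = mex{1,1} = 0
G(13) = mex{0,0} = 1
G(14) = mex{1,1} = 0
G(15) = mex{0,0} = 1
G(16) = mex{1,1} = 0
G(17) = mex{0,0} = 1
G(18) = mex{1,1} = 0
G(19) = mex{0,0} = 1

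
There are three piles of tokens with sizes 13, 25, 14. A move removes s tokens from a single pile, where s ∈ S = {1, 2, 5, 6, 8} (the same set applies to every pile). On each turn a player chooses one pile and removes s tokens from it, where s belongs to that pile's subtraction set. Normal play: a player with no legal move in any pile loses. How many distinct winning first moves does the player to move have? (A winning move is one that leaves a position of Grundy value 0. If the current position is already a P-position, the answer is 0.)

5

All piles use S = {1, 2, 5, 6, 8}:
n :  0  1  2  3  4  5  6  7  8  9 10 11 12 13 14 15 16 17 18 19 20 21 22 23 24 25
G :  0  1  2  0  1  2  3  0  1  2  0  1  2  3  0  1  2  0  1  2  3  0  1  2  0  1
Pile A: G(13) = 3.
Pile B: G(25) = 1.
Pile C: G(14) = 0.
Combined Grundy value = 3 ⊕ 1 ⊕ 0 = 2.
A winning move leaves total XOR = 0, i.e. changes one component's Grundy value g to g ⊕ X where X is the current total.
Pile A: need g' = 3⊕2 = 1. Options: 13−1→G=2, 13−2→G=1, 13−5→G=1, 13−6→G=0, 13−8→G=2. Hits: 2.
Pile B: need g' = 1⊕2 = 3. Options: 25−1→G=0, 25−2→G=2, 25−5→G=3, 25−6→G=2, 25−8→G=0. Hits: 1.
Pile C: need g' = 0⊕2 = 2. Options: 14−1→G=3, 14−2→G=2, 14−5→G=2, 14−6→G=1, 14−8→G=3. Hits: 2.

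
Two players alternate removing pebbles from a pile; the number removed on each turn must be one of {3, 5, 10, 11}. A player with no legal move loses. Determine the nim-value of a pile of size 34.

G(0) = 0
G(1) = mex{} = 0
G(2) = mex{} = 0
G(3) = mex{0} = 1
G(4) = mex{0} = 1
G(5) = mex{0,0} = 1
G(6) = mex{1,0} = 2
G(7) = mex{1,0} = 2
G(8) = mex{1,1} = 0
G(9) = mex{2,1} = 0
G(10) = mex{2,1,0} = 3
G(11) = mex{0,2,0,0} = 1
G(12) = mex{0,2,0,0} = 1
G(13) = mex{3,0,1,0} = 2
G(14) = mex{1,0,1,1} = 2
G(15) = mex{1,3,1,1} = 0
G(16) = mex{2,1,2,1} = 0
G(17) = mex{2,1,2,2} = 0
G(18) = mex{0,2,0,2} = 1
G(19) = mex{0,2,0,0} = 1
G(20) = mex{0,0,3,0} = 1
G(21) = mex{1,0,1,3} = 2
G(22) = mex{1,0,1,1} = 2
G(23) = mex{1,1,2,1} = 0
G(24) = mex{2,1,2,2} = 0
G(25) = mex{2,1,0,2} = 3
G(26) = mex{0,2,0,0} = 1
G(27) = mex{0,2,0,0} = 1
G(28) = mex{3,0,1,0} = 2
G(29) = mex{1,0,1,1} = 2
G(30) = mex{1,3,1,1} = 0
G(31) = mex{2,1,2,1} = 0
G(32) = mex{2,1,2,2} = 0
G(33) = mex{0,2,0,2} = 1
G(34) = mex{0,2,0,0} = 1

1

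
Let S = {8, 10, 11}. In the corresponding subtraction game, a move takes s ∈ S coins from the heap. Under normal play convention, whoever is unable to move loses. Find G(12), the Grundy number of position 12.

G(0) = 0
G(1) = mex{} = 0
G(2) = mex{} = 0
G(3) = mex{} = 0
G(4) = mex{} = 0
G(5) = mex{} = 0
G(6) = mex{} = 0
G(7) = mex{} = 0
G(8) = mex{0} = 1
G(9) = mex{0} = 1
G(10) = mex{0,0} = 1
G(11) = mex{0,0,0} = 1
G(12) = mex{0,0,0} = 1

1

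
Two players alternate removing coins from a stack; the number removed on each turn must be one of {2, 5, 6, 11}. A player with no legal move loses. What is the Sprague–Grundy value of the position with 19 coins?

1

n :  0  1  2  3  4  5  6  7  8  9 10 11 12 13 14 15 16 17 18 19
G :  0  0  1  1  0  2  1  3  0  2  1  3  2  2  3  3  0  0  1  1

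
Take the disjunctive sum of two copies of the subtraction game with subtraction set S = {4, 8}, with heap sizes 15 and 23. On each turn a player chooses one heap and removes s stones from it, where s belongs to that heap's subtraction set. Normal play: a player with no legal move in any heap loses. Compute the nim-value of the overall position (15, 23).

2

All heaps use S = {4, 8}:
n :  0  1  2  3  4  5  6  7  8  9 10 11 12 13 14 15 16 17 18 19 20 21 22 23
G :  0  0  0  0  1  1  1  1  2  2  2  2  0  0  0  0  1  1  1  1  2  2  2  2
Heap A: G(15) = 0.
Heap B: G(23) = 2.
Combined Grundy value = 0 ⊕ 2 = 2.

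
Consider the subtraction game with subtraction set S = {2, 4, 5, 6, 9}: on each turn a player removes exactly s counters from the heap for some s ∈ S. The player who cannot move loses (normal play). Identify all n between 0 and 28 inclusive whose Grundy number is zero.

0, 1, 8, 11, 18, 19, 26

n :  0  1  2  3  4  5  6  7  8  9 10 11 12 13 14 15 16 17 18 19 20 21 22 23 24 25 26 27 28
G :  0  0  1  1  2  2  3  3  0  4  1  0  2  1  3  2  4  3  0  0  1  1  2  2  3  3  0  4  1
P-positions are exactly the n with G(n) = 0.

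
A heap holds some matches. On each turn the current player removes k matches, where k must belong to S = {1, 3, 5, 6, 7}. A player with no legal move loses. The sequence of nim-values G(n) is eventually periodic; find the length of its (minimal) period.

n :  0  1  2  3  4  5  6  7  8  9 10 11 12 13 14 15 16 17 18 19 20 21 22 23 24 25
G :  0  1  0  1  0  1  2  3  2  3  2  3  0  1  0  1  0  1  2  3  2  3  2  3  0  1
G(n+12) = G(n) holds for n = 0,…,6 (a full window of length max(S) = 7), so the sequence is purely periodic with period 12.

12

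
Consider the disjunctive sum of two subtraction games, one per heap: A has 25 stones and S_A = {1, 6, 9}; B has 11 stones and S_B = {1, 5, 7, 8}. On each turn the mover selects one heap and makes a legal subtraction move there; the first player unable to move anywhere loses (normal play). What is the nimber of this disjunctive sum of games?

2

Heap A, S = {1, 6, 9}:
n :  0  1  2  3  4  5  6  7  8  9 10 11 12 13 14 15 16 17 18 19 20 21 22 23 24 25
G :  0  1  0  1  0  1  2  0  1  2  3  2  0  1  0  1  2  0  1  0  1  2  0  1  0  1
G_A(25) = 1.
Heap B, S = {1, 5, 7, 8}:
G(0) = 0
G(1) = mex{0} = 1
G(2) = mex{1} = 0
G(3) = mex{0} = 1
G(4) = mex{1} = 0
G(5) = mex{0,0} = 1
G(6) = mex{1,1} = 0
G(7) = mex{0,0,0} = 1
G(8) = mex{1,1,1,0} = 2
G(9) = mex{2,0,0,1} = 3
G(10) = mex{3,1,1,0} = 2
G(11) = mex{2,0,0,1} = 3
G_B(11) = 3.
Combined Grundy value = 1 ⊕ 3 = 2.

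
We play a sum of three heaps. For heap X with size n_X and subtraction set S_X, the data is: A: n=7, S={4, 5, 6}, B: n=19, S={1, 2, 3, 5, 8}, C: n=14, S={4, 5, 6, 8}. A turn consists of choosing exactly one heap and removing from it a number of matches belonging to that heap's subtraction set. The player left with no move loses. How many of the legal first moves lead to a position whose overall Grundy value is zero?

Heap A, S = {4, 5, 6}:
G(0) = 0
G(1) = mex{} = 0
G(2) = mex{} = 0
G(3) = mex{} = 0
G(4) = mex{0} = 1
G(5) = mex{0,0} = 1
G(6) = mex{0,0,0} = 1
G(7) = mex{0,0,0} = 1
G_A(7) = 1.
Heap B, S = {1, 2, 3, 5, 8}:
n :  0  1  2  3  4  5  6  7  8  9 10 11 12 13 14 15 16 17 18 19
G :  0  1  2  3  0  1  2  3  4  5  0  1  2  3  0  1  2  3  4  5
G_B(19) = 5.
Heap C, S = {4, 5, 6, 8}:
G(0) = 0
G(1) = mex{} = 0
G(2) = mex{} = 0
G(3) = mex{} = 0
G(4) = mex{0} = 1
G(5) = mex{0,0} = 1
G(6) = mex{0,0,0} = 1
G(7) = mex{0,0,0} = 1
G(8) = mex{1,0,0,0} = 2
G(9) = mex{1,1,0,0} = 2
G(10) = mex{1,1,1,0} = 2
G(11) = mex{1,1,1,0} = 2
G(12) = mex{2,1,1,1} = 0
G(13) = mex{2,2,1,1} = 0
G(14) = mex{2,2,2,1} = 0
G_C(14) = 0.
Combined Grundy value = 1 ⊕ 5 ⊕ 0 = 4.
A winning move leaves total XOR = 0, i.e. changes one component's Grundy value g to g ⊕ X where X is the current total.
Heap A: need g' = 1⊕4 = 5. Options: 7−4→G=0, 7−5→G=0, 7−6→G=0. Hits: 0.
Heap B: need g' = 5⊕4 = 1. Options: 19−1→G=4, 19−2→G=3, 19−3→G=2, 19−5→G=0, 19−8→G=1. Hits: 1.
Heap C: need g' = 0⊕4 = 4. Options: 14−4→G=2, 14−5→G=2, 14−6→G=2, 14−8→G=1. Hits: 0.

1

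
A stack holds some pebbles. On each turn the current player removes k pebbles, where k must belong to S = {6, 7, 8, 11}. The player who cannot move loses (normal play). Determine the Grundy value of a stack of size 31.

n :  0  1  2  3  4  5  6  7  8  9 10 11 12 13 14 15 16 17 18 19 20 21 22 23 24 25 26 27 28 29 30 31
G :  0  0  0  0  0  0  1  1  1  1  1  1  2  2  2  2  2  0  0  0  0  0  0  1  1  1  1  1  1  2  2  2

2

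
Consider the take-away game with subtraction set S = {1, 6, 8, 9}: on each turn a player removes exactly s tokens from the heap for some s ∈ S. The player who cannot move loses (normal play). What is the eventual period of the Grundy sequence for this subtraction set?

n :  0  1  2  3  4  5  6  7  8  9 10 11 12 13 14 15 16 17 18 19 20 21 22 23 24 25 26 27 28 29 30 31 32 33 34 35
G :  0  1  0  1  0  1  2  0  1  2  3  2  3  2  0  1  2  0  1  0  1  0  1  2  0  1  2  3  2  3  2  0  1  2  0  1
G(n+17) = G(n) holds for n = 0,…,8 (a full window of length max(S) = 9), so the sequence is purely periodic with period 17.

17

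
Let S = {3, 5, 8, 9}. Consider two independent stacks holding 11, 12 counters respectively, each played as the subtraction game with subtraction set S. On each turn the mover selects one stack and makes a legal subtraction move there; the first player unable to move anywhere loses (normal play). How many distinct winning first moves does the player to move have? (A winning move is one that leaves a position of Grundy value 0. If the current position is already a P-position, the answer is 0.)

All stacks use S = {3, 5, 8, 9}:
n :  0  1  2  3  4  5  6  7  8  9 10 11 12
G :  0  0  0  1  1  1  2  2  2  3  3  3  0
Stack A: G(11) = 3.
Stack B: G(12) = 0.
Combined Grundy value = 3 ⊕ 0 = 3.
A winning move leaves total XOR = 0, i.e. changes one component's Grundy value g to g ⊕ X where X is the current total.
Stack A: need g' = 3⊕3 = 0. Options: 11−3→G=2, 11−5→G=2, 11−8→G=1, 11−9→G=0. Hits: 1.
Stack B: need g' = 0⊕3 = 3. Options: 12−3→G=3, 12−5→G=2, 12−8→G=1, 12−9→G=1. Hits: 1.

2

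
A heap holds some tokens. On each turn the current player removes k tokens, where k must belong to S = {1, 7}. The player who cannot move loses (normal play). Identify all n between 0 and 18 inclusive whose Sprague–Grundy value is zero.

0, 2, 4, 6, 8, 10, 12, 14, 16, 18

n :  0  1  2  3  4  5  6  7  8  9 10 11 12 13 14 15 16 17 18
G :  0  1  0  1  0  1  0  1  0  1  0  1  0  1  0  1  0  1  0
P-positions are exactly the n with G(n) = 0.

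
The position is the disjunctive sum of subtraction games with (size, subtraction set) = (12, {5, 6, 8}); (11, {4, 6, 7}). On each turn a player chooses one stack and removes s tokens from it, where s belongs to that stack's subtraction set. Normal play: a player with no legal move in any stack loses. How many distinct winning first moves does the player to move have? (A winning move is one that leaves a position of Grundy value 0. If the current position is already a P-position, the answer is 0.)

Stack A, S = {5, 6, 8}:
G(0) = 0
G(1) = mex{} = 0
G(2) = mex{} = 0
G(3) = mex{} = 0
G(4) = mex{} = 0
G(5) = mex{0} = 1
G(6) = mex{0,0} = 1
G(7) = mex{0,0} = 1
G(8) = mex{0,0,0} = 1
G(9) = mex{0,0,0} = 1
G(10) = mex{1,0,0} = 2
G(11) = mex{1,1,0} = 2
G(12) = mex{1,1,0} = 2
G_A(12) = 2.
Stack B, S = {4, 6, 7}:
G(0) = 0
G(1) = mex{} = 0
G(2) = mex{} = 0
G(3) = mex{} = 0
G(4) = mex{0} = 1
G(5) = mex{0} = 1
G(6) = mex{0,0} = 1
G(7) = mex{0,0,0} = 1
G(8) = mex{1,0,0} = 2
G(9) = mex{1,0,0} = 2
G(10) = mex{1,1,0} = 2
G(11) = mex{1,1,1} = 0
G_B(11) = 0.
Combined Grundy value = 2 ⊕ 0 = 2.
A winning move leaves total XOR = 0, i.e. changes one component's Grundy value g to g ⊕ X where X is the current total.
Stack A: need g' = 2⊕2 = 0. Options: 12−5→G=1, 12−6→G=1, 12−8→G=0. Hits: 1.
Stack B: need g' = 0⊕2 = 2. Options: 11−4→G=1, 11−6→G=1, 11−7→G=1. Hits: 0.

1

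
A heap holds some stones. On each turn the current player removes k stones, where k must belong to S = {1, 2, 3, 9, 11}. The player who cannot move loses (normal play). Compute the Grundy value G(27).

n :  0  1  2  3  4  5  6  7  8  9 10 11 12 13 14 15 16 17 18 19 20 21 22 23 24 25 26 27
G :  0  1  2  3  0  1  2  3  0  1  2  3  0  1  2  3  0  1  2  3  0  1  2  3  0  1  2  3

3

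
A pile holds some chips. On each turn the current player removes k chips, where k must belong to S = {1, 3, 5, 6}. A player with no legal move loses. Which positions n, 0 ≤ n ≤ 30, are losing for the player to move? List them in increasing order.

G(0) = 0
G(1) = mex{0} = 1
G(2) = mex{1} = 0
G(3) = mex{0,0} = 1
G(4) = mex{1,1} = 0
G(5) = mex{0,0,0} = 1
G(6) = mex{1,1,1,0} = 2
G(7) = mex{2,0,0,1} = 3
G(8) = mex{3,1,1,0} = 2
G(9) = mex{2,2,0,1} = 3
G(10) = mex{3,3,1,0} = 2
G(11) = mex{2,2,2,1} = 0
G(12) = mex{0,3,3,2} = 1
G(13) = mex{1,2,2,3} = 0
G(14) = mex{0,0,3,2} = 1
G(15) = mex{1,1,2,3} = 0
G(16) = mex{0,0,0,2} = 1
G(17) = mex{1,1,1,0} = 2
G(18) = mex{2,0,0,1} = 3
G(19) = mex{3,1,1,0} = 2
G(20) = mex{2,2,0,1} = 3
G(21) = mex{3,3,1,0} = 2
G(22) = mex{2,2,2,1} = 0
G(23) = mex{0,3,3,2} = 1
G(24) = mex{1,2,2,3} = 0
G(25) = mex{0,0,3,2} = 1
G(26) = mex{1,1,2,3} = 0
G(27) = mex{0,0,0,2} = 1
G(28) = mex{1,1,1,0} = 2
G(29) = mex{2,0,0,1} = 3
G(30) = mex{3,1,1,0} = 2
P-positions are exactly the n with G(n) = 0.

0, 2, 4, 11, 13, 15, 22, 24, 26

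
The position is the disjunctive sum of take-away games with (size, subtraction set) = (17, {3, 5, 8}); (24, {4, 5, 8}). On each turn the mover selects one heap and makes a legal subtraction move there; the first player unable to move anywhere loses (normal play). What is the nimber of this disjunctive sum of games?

Heap A, S = {3, 5, 8}:
G(0) = 0
G(1) = mex{} = 0
G(2) = mex{} = 0
G(3) = mex{0} = 1
G(4) = mex{0} = 1
G(5) = mex{0,0} = 1
G(6) = mex{1,0} = 2
G(7) = mex{1,0} = 2
G(8) = mex{1,1,0} = 2
G(9) = mex{2,1,0} = 3
G(10) = mex{2,1,0} = 3
G(11) = mex{2,2,1} = 0
G(12) = mex{3,2,1} = 0
G(13) = mex{3,2,1} = 0
G(14) = mex{0,3,2} = 1
G(15) = mex{0,3,2} = 1
G(16) = mex{0,0,2} = 1
G(17) = mex{1,0,3} = 2
G_A(17) = 2.
Heap B, S = {4, 5, 8}:
n :  0  1  2  3  4  5  6  7  8  9 10 11 12 13 14 15 16 17 18 19 20 21 22 23 24
G :  0  0  0  0  1  1  1  1  2  2  2  2  0  0  0  0  1  1  1  1  2  2  2  2  0
G_B(24) = 0.
Combined Grundy value = 2 ⊕ 0 = 2.

2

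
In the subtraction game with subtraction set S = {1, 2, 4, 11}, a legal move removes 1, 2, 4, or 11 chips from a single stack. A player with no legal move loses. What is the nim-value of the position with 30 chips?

0

n :  0  1  2  3  4  5  6  7  8  9 10 11 12 13 14 15 16 17 18 19 20 21 22 23 24 25 26 27 28 29 30
G :  0  1  2  0  1  2  0  1  2  0  1  2  0  1  2  0  1  2  0  1  2  0  1  2  0  1  2  0  1  2  0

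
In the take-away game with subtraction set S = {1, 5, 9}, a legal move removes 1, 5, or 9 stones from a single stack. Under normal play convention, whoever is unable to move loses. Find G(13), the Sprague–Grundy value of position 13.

n :  0  1  2  3  4  5  6  7  8  9 10 11 12 13
G :  0  1  0  1  0  1  0  1  0  1  0  1  0  1

1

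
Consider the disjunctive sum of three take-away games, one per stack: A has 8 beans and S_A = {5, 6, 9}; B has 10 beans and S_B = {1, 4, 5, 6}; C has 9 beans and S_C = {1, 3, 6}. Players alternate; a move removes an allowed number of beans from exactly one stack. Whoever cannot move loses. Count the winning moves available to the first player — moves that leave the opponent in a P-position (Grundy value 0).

0

Stack A, S = {5, 6, 9}:
n : 0 1 2 3 4 5 6 7 8
G : 0 0 0 0 0 1 1 1 1
G_A(8) = 1.
Stack B, S = {1, 4, 5, 6}:
n :  0  1  2  3  4  5  6  7  8  9 10
G :  0  1  0  1  2  3  2  3  4  0  1
G_B(10) = 1.
Stack C, S = {1, 3, 6}:
n : 0 1 2 3 4 5 6 7 8 9
G : 0 1 0 1 0 1 2 3 2 0
G_C(9) = 0.
Combined Grundy value = 1 ⊕ 1 ⊕ 0 = 0.
A winning move leaves total XOR = 0, i.e. changes one component's Grundy value g to g ⊕ X where X is the current total.
Stack A: target g' = 1⊕0 = 1, but every legal move changes the Grundy value (mex property), so 0 moves.
Stack B: target g' = 1⊕0 = 1, but every legal move changes the Grundy value (mex property), so 0 moves.
Stack C: target g' = 0⊕0 = 0, but every legal move changes the Grundy value (mex property), so 0 moves.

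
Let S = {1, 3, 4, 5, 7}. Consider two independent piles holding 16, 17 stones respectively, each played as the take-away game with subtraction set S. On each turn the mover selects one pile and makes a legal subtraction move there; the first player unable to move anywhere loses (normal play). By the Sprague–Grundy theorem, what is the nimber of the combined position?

All piles use S = {1, 3, 4, 5, 7}:
n :  0  1  2  3  4  5  6  7  8  9 10 11 12 13 14 15 16 17
G :  0  1  0  1  2  3  2  3  0  1  0  1  2  3  2  3  0  1
Pile A: G(16) = 0.
Pile B: G(17) = 1.
Combined Grundy value = 0 ⊕ 1 = 1.

1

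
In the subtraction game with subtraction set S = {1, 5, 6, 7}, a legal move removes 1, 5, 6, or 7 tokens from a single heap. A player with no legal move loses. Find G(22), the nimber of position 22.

2

G(0) = 0
G(1) = mex{0} = 1
G(2) = mex{1} = 0
G(3) = mex{0} = 1
G(4) = mex{1} = 0
G(5) = mex{0,0} = 1
G(6) = mex{1,1,0} = 2
G(7) = mex{2,0,1,0} = 3
G(8) = mex{3,1,0,1} = 2
G(9) = mex{2,0,1,0} = 3
G(10) = mex{3,1,0,1} = 2
G(11) = mex{2,2,1,0} = 3
G(12) = mex{3,3,2,1} = 0
G(13) = mex{0,2,3,2} = 1
G(14) = mex{1,3,2,3} = 0
G(15) = mex{0,2,3,2} = 1
G(16) = mex{1,3,2,3} = 0
G(17) = mex{0,0,3,2} = 1
G(18) = mex{1,1,0,3} = 2
G(19) = mex{2,0,1,0} = 3
G(20) = mex{3,1,0,1} = 2
G(21) = mex{2,0,1,0} = 3
G(22) = mex{3,1,0,1} = 2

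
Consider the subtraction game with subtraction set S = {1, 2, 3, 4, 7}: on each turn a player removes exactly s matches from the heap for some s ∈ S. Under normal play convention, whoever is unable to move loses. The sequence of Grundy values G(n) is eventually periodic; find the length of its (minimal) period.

G(0) = 0
G(1) = mex{0} = 1
G(2) = mex{1,0} = 2
G(3) = mex{2,1,0} = 3
G(4) = mex{3,2,1,0} = 4
G(5) = mex{4,3,2,1} = 0
G(6) = mex{0,4,3,2} = 1
G(7) = mex{1,0,4,3,0} = 2
G(8) = mex{2,1,0,4,1} = 3
G(9) = mex{3,2,1,0,2} = 4
G(10) = mex{4,3,2,1,3} = 0
G(11) = mex{0,4,3,2,4} = 1
G(12) = mex{1,0,4,3,0} = 2
G(13) = mex{2,1,0,4,1} = 3
G(14) = mex{3,2,1,0,2} = 4
G(n+5) = G(n) holds for n = 0,…,6 (a full window of length max(S) = 7), so the sequence is purely periodic with period 5.

5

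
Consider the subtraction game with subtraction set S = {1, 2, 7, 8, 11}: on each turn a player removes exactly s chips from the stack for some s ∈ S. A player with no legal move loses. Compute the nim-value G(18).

G(0) = 0
G(1) = mex{0} = 1
G(2) = mex{1,0} = 2
G(3) = mex{2,1} = 0
G(4) = mex{0,2} = 1
G(5) = mex{1,0} = 2
G(6) = mex{2,1} = 0
G(7) = mex{0,2,0} = 1
G(8) = mex{1,0,1,0} = 2
G(9) = mex{2,1,2,1} = 0
G(10) = mex{0,2,0,2} = 1
G(11) = mex{1,0,1,0,0} = 2
G(12) = mex{2,1,2,1,1} = 0
G(13) = mex{0,2,0,2,2} = 1
G(14) = mex{1,0,1,0,0} = 2
G(15) = mex{2,1,2,1,1} = 0
G(16) = mex{0,2,0,2,2} = 1
G(17) = mex{1,0,1,0,0} = 2
G(18) = mex{2,1,2,1,1} = 0

0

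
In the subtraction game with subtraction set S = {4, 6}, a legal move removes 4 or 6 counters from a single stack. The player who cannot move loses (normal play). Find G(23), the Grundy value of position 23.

G(0) = 0
G(1) = mex{} = 0
G(2) = mex{} = 0
G(3) = mex{} = 0
G(4) = mex{0} = 1
G(5) = mex{0} = 1
G(6) = mex{0,0} = 1
G(7) = mex{0,0} = 1
G(8) = mex{1,0} = 2
G(9) = mex{1,0} = 2
G(10) = mex{1,1} = 0
G(11) = mex{1,1} = 0
G(12) = mex{2,1} = 0
G(13) = mex{2,1} = 0
G(14) = mex{0,2} = 1
G(15) = mex{0,2} = 1
G(16) = mex{0,0} = 1
G(17) = mex{0,0} = 1
G(18) = mex{1,0} = 2
G(19) = mex{1,0} = 2
G(20) = mex{1,1} = 0
G(21) = mex{1,1} = 0
G(22) = mex{2,1} = 0
G(23) = mex{2,1} = 0

0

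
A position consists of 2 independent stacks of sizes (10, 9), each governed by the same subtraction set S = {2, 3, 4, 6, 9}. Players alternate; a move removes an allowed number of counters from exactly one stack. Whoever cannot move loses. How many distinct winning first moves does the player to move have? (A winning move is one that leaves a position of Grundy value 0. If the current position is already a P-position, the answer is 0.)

All stacks use S = {2, 3, 4, 6, 9}:
G(0) = 0
G(1) = mex{} = 0
G(2) = mex{0} = 1
G(3) = mex{0,0} = 1
G(4) = mex{1,0,0} = 2
G(5) = mex{1,1,0} = 2
G(6) = mex{2,1,1,0} = 3
G(7) = mex{2,2,1,0} = 3
G(8) = mex{3,2,2,1} = 0
G(9) = mex{3,3,2,1,0} = 4
G(10) = mex{0,3,3,2,0} = 1
Stack A: G(10) = 1.
Stack B: G(9) = 4.
Combined Grundy value = 1 ⊕ 4 = 5.
A winning move leaves total XOR = 0, i.e. changes one component's Grundy value g to g ⊕ X where X is the current total.
Stack A: need g' = 1⊕5 = 4. Options: 10−2→G=0, 10−3→G=3, 10−4→G=3, 10−6→G=2, 10−9→G=0. Hits: 0.
Stack B: need g' = 4⊕5 = 1. Options: 9−2→G=3, 9−3→G=3, 9−4→G=2, 9−6→G=1, 9−9→G=0. Hits: 1.

1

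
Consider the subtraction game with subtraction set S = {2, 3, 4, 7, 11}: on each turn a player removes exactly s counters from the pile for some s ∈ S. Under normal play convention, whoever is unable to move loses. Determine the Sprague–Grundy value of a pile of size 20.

n :  0  1  2  3  4  5  6  7  8  9 10 11 12 13 14 15 16 17 18 19 20
G :  0  0  1  1  2  2  0  3  1  4  2  5  3  3  0  0  1  1  2  2  0

0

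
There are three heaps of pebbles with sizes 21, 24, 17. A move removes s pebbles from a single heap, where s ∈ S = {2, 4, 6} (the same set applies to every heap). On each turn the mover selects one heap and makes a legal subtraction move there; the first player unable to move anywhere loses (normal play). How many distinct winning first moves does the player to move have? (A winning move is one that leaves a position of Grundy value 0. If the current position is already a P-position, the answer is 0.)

All heaps use S = {2, 4, 6}:
G(0) = 0
G(1) = mex{} = 0
G(2) = mex{0} = 1
G(3) = mex{0} = 1
G(4) = mex{1,0} = 2
G(5) = mex{1,0} = 2
G(6) = mex{2,1,0} = 3
G(7) = mex{2,1,0} = 3
G(8) = mex{3,2,1} = 0
G(9) = mex{3,2,1} = 0
G(10) = mex{0,3,2} = 1
G(11) = mex{0,3,2} = 1
G(12) = mex{1,0,3} = 2
G(13) = mex{1,0,3} = 2
G(14) = mex{2,1,0} = 3
G(15) = mex{2,1,0} = 3
G(16) = mex{3,2,1} = 0
G(17) = mex{3,2,1} = 0
G(18) = mex{0,3,2} = 1
G(19) = mex{0,3,2} = 1
G(20) = mex{1,0,3} = 2
G(21) = mex{1,0,3} = 2
G(22) = mex{2,1,0} = 3
G(23) = mex{2,1,0} = 3
G(24) = mex{3,2,1} = 0
Heap A: G(21) = 2.
Heap B: G(24) = 0.
Heap C: G(17) = 0.
Combined Grundy value = 2 ⊕ 0 ⊕ 0 = 2.
A winning move leaves total XOR = 0, i.e. changes one component's Grundy value g to g ⊕ X where X is the current total.
Heap A: need g' = 2⊕2 = 0. Options: 21−2→G=1, 21−4→G=0, 21−6→G=3. Hits: 1.
Heap B: need g' = 0⊕2 = 2. Options: 24−2→G=3, 24−4→G=2, 24−6→G=1. Hits: 1.
Heap C: need g' = 0⊕2 = 2. Options: 17−2→G=3, 17−4→G=2, 17−6→G=1. Hits: 1.

3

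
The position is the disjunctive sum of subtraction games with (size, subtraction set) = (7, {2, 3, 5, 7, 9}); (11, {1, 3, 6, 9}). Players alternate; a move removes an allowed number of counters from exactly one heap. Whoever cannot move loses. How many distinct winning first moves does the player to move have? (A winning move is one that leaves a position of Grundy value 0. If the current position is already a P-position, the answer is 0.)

Heap A, S = {2, 3, 5, 7, 9}:
n : 0 1 2 3 4 5 6 7
G : 0 0 1 1 2 2 3 3
G_A(7) = 3.
Heap B, S = {1, 3, 6, 9}:
n :  0  1  2  3  4  5  6  7  8  9 10 11
G :  0  1  0  1  0  1  2  3  2  3  2  3
G_B(11) = 3.
Combined Grundy value = 3 ⊕ 3 = 0.
A winning move leaves total XOR = 0, i.e. changes one component's Grundy value g to g ⊕ X where X is the current total.
Heap A: target g' = 3⊕0 = 3, but every legal move changes the Grundy value (mex property), so 0 moves.
Heap B: target g' = 3⊕0 = 3, but every legal move changes the Grundy value (mex property), so 0 moves.

0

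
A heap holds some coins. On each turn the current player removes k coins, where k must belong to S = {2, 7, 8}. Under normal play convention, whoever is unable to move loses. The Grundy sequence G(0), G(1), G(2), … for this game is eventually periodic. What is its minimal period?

n :  0  1  2  3  4  5  6  7  8  9 10 11 12 13 14 15 16 17 18 19 20 21 22 23 24 25 26
G :  0  0  1  1  0  0  1  1  2  2  0  3  1  2  0  0  1  1  2  0  0  1  1  2  0  0  1
From n = 12 onward G(n+5) = G(n); since this holds over max(S) = 8 consecutive positions the period is 5 (pre-period 12).

5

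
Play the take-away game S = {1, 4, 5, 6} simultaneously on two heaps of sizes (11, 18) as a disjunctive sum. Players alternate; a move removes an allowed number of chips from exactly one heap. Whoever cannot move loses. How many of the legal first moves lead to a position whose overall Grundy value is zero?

0

All heaps use S = {1, 4, 5, 6}:
n :  0  1  2  3  4  5  6  7  8  9 10 11 12 13 14 15 16 17 18
G :  0  1  0  1  2  3  2  3  4  0  1  0  1  2  3  2  3  4  0
Heap A: G(11) = 0.
Heap B: G(18) = 0.
Combined Grundy value = 0 ⊕ 0 = 0.
A winning move leaves total XOR = 0, i.e. changes one component's Grundy value g to g ⊕ X where X is the current total.
Heap A: target g' = 0⊕0 = 0, but every legal move changes the Grundy value (mex property), so 0 moves.
Heap B: target g' = 0⊕0 = 0, but every legal move changes the Grundy value (mex property), so 0 moves.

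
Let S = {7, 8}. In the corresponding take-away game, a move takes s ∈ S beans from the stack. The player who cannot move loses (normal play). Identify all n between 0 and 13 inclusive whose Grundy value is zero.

0, 1, 2, 3, 4, 5, 6

n :  0  1  2  3  4  5  6  7  8  9 10 11 12 13
G :  0  0  0  0  0  0  0  1  1  1  1  1  1  1
P-positions are exactly the n with G(n) = 0.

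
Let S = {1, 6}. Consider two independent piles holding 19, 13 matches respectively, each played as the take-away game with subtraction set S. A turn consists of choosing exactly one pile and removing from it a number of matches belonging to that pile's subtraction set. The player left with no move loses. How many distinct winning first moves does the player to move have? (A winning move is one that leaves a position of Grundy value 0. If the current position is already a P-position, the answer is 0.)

2

All piles use S = {1, 6}:
G(0) = 0
G(1) = mex{0} = 1
G(2) = mex{1} = 0
G(3) = mex{0} = 1
G(4) = mex{1} = 0
G(5) = mex{0} = 1
G(6) = mex{1,0} = 2
G(7) = mex{2,1} = 0
G(8) = mex{0,0} = 1
G(9) = mex{1,1} = 0
G(10) = mex{0,0} = 1
G(11) = mex{1,1} = 0
G(12) = mex{0,2} = 1
G(13) = mex{1,0} = 2
G(14) = mex{2,1} = 0
G(15) = mex{0,0} = 1
G(16) = mex{1,1} = 0
G(17) = mex{0,0} = 1
G(18) = mex{1,1} = 0
G(19) = mex{0,2} = 1
Pile A: G(19) = 1.
Pile B: G(13) = 2.
Combined Grundy value = 1 ⊕ 2 = 3.
A winning move leaves total XOR = 0, i.e. changes one component's Grundy value g to g ⊕ X where X is the current total.
Pile A: need g' = 1⊕3 = 2. Options: 19−1→G=0, 19−6→G=2. Hits: 1.
Pile B: need g' = 2⊕3 = 1. Options: 13−1→G=1, 13−6→G=0. Hits: 1.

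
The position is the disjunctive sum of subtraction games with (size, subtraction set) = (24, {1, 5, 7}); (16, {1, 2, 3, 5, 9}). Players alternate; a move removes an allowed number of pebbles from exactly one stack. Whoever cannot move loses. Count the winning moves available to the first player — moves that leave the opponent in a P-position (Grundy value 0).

Stack A, S = {1, 5, 7}:
n :  0  1  2  3  4  5  6  7  8  9 10 11 12 13 14 15 16 17 18 19 20 21 22 23 24
G :  0  1  0  1  0  1  0  1  0  1  0  1  0  1  0  1  0  1  0  1  0  1  0  1  0
G_A(24) = 0.
Stack B, S = {1, 2, 3, 5, 9}:
G(0) = 0
G(1) = mex{0} = 1
G(2) = mex{1,0} = 2
G(3) = mex{2,1,0} = 3
G(4) = mex{3,2,1} = 0
G(5) = mex{0,3,2,0} = 1
G(6) = mex{1,0,3,1} = 2
G(7) = mex{2,1,0,2} = 3
G(8) = mex{3,2,1,3} = 0
G(9) = mex{0,3,2,0,0} = 1
G(10) = mex{1,0,3,1,1} = 2
G(11) = mex{2,1,0,2,2} = 3
G(12) = mex{3,2,1,3,3} = 0
G(13) = mex{0,3,2,0,0} = 1
G(14) = mex{1,0,3,1,1} = 2
G(15) = mex{2,1,0,2,2} = 3
G(16) = mex{3,2,1,3,3} = 0
G_B(16) = 0.
Combined Grundy value = 0 ⊕ 0 = 0.
A winning move leaves total XOR = 0, i.e. changes one component's Grundy value g to g ⊕ X where X is the current total.
Stack A: target g' = 0⊕0 = 0, but every legal move changes the Grundy value (mex property), so 0 moves.
Stack B: target g' = 0⊕0 = 0, but every legal move changes the Grundy value (mex property), so 0 moves.

0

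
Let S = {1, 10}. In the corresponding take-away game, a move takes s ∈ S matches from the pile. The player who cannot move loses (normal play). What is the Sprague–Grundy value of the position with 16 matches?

1

G(0) = 0
G(1) = mex{0} = 1
G(2) = mex{1} = 0
G(3) = mex{0} = 1
G(4) = mex{1} = 0
G(5) = mex{0} = 1
G(6) = mex{1} = 0
G(7) = mex{0} = 1
G(8) = mex{1} = 0
G(9) = mex{0} = 1
G(10) = mex{1,0} = 2
G(11) = mex{2,1} = 0
G(12) = mex{0,0} = 1
G(13) = mex{1,1} = 0
G(14) = mex{0,0} = 1
G(15) = mex{1,1} = 0
G(16) = mex{0,0} = 1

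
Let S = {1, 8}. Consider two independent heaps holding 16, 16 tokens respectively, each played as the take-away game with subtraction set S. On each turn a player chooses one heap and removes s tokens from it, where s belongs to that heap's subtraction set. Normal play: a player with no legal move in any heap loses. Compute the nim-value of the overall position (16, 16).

All heaps use S = {1, 8}:
n :  0  1  2  3  4  5  6  7  8  9 10 11 12 13 14 15 16
G :  0  1  0  1  0  1  0  1  2  0  1  0  1  0  1  0  1
Heap A: G(16) = 1.
Heap B: G(16) = 1.
Combined Grundy value = 1 ⊕ 1 = 0.

0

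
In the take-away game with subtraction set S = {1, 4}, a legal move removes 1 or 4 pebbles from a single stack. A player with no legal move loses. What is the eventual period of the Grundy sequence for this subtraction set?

n :  0  1  2  3  4  5  6  7  8  9 10 11 12 13 14
G :  0  1  0  1  2  0  1  0  1  2  0  1  0  1  2
G(n+5) = G(n) holds for n = 0,…,3 (a full window of length max(S) = 4), so the sequence is purely periodic with period 5.

5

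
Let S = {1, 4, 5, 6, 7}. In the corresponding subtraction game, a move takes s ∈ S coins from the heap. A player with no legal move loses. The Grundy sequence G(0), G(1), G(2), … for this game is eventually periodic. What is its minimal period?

n :  0  1  2  3  4  5  6  7  8  9 10 11 12 13 14 15 16 17 18 19 20 21
G :  0  1  0  1  2  3  2  3  4  5  0  1  0  1  2  3  2  3  4  5  0  1
G(n+10) = G(n) holds for n = 0,…,6 (a full window of length max(S) = 7), so the sequence is purely periodic with period 10.

10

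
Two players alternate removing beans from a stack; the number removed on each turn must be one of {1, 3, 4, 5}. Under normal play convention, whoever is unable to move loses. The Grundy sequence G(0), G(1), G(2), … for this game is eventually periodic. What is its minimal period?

G(0) = 0
G(1) = mex{0} = 1
G(2) = mex{1} = 0
G(3) = mex{0,0} = 1
G(4) = mex{1,1,0} = 2
G(5) = mex{2,0,1,0} = 3
G(6) = mex{3,1,0,1} = 2
G(7) = mex{2,2,1,0} = 3
G(8) = mex{3,3,2,1} = 0
G(9) = mex{0,2,3,2} = 1
G(10) = mex{1,3,2,3} = 0
G(11) = mex{0,0,3,2} = 1
G(12) = mex{1,1,0,3} = 2
G(13) = mex{2,0,1,0} = 3
G(14) = mex{3,1,0,1} = 2
G(15) = mex{2,2,1,0} = 3
G(16) = mex{3,3,2,1} = 0
G(17) = mex{0,2,3,2} = 1
G(n+8) = G(n) holds for n = 0,…,4 (a full window of length max(S) = 5), so the sequence is purely periodic with period 8.

8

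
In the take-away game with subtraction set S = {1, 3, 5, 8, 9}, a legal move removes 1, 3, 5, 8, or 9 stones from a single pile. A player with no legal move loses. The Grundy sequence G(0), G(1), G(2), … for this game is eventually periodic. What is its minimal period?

16

n :  0  1  2  3  4  5  6  7  8  9 10 11 12 13 14 15 16 17 18 19 20 21 22 23 24 25 26 27 28 29 30 31 32 33
G :  0  1  0  1  0  1  0  1  2  3  2  3  2  3  2  3  0  1  0  1  0  1  0  1  2  3  2  3  2  3  2  3  0  1
G(n+16) = G(n) holds for n = 0,…,8 (a full window of length max(S) = 9), so the sequence is purely periodic with period 16.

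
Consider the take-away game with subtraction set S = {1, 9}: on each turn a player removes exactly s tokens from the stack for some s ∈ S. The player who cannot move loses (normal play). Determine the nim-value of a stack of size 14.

G(0) = 0
G(1) = mex{0} = 1
G(2) = mex{1} = 0
G(3) = mex{0} = 1
G(4) = mex{1} = 0
G(5) = mex{0} = 1
G(6) = mex{1} = 0
G(7) = mex{0} = 1
G(8) = mex{1} = 0
G(9) = mex{0,0} = 1
G(10) = mex{1,1} = 0
G(11) = mex{0,0} = 1
G(12) = mex{1,1} = 0
G(13) = mex{0,0} = 1
G(14) = mex{1,1} = 0

0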